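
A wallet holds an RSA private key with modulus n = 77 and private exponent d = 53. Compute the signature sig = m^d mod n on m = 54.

10

Squares mod 77: m^1≡54, m^2≡67, m^4≡23, m^8≡67, m^16≡23, m^32≡67
53 = 32 + 16 + 4 + 1, so m^53 ≡ 67·23·23·54 ≡ 10 (mod 77)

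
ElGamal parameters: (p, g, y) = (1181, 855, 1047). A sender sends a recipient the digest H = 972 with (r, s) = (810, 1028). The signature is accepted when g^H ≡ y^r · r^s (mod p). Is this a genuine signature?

Left side g^H mod p:
Squares mod 1181: 855^1≡855, 855^2≡1167, 855^4≡196, 855^8≡624, 855^16≡827, 855^32≡130, 855^64≡366, 855^128≡503, 855^256≡275, 855^512≡41
972 = 512 + 256 + 128 + 64 + 8 + 4, so 855^972 ≡ 41·275·503·366·624·196 ≡ 348 (mod 1181)
Right side y^r · r^s mod p:
Squares mod 1181: 1047^1≡1047, 1047^2≡241, 1047^4≡212, 1047^8≡66, 1047^16≡813, 1047^32≡790, 1047^64≡532, 1047^128≡765, 1047^256≡630, 1047^512≡84
810 = 512 + 256 + 32 + 8 + 2, so 1047^810 ≡ 84·630·790·66·241 ≡ 61 (mod 1181)
Squares mod 1181: 810^1≡810, 810^2≡645, 810^4≡313, 810^8≡1127, 810^16≡554, 810^32≡1037, 810^64≡659, 810^128≡854, 810^256≡639, 810^512≡876, 810^1024≡907
1028 = 1024 + 4, so 810^1028 ≡ 907·313 ≡ 451 (mod 1181)
61·451 = 27511 ≡ 348 (mod 1181)
348 ≡ 348 (mod 1181), so the signature is genuine.

genuine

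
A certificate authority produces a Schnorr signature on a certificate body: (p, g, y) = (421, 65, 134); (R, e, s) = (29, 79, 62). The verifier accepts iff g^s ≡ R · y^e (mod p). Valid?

yes

g^s mod p:
65^2 = 4225 ≡ 15
65^4 ≡ 15^2 = 225
65^8 ≡ 225^2 = 50625 ≡ 105
65^16 ≡ 105^2 = 11025 ≡ 79
65^32 ≡ 79^2 = 6241 ≡ 347
62 = 32 + 16 + 8 + 4 + 2, so 65^62 ≡ 347·79·105·225·15 ≡ 337 (mod 421)
R · y^e mod p:
134^2 = 17956 ≡ 274
134^4 ≡ 274^2 = 75076 ≡ 138
134^8 ≡ 138^2 = 19044 ≡ 99
134^16 ≡ 99^2 = 9801 ≡ 118
134^32 ≡ 118^2 = 13924 ≡ 31
134^64 ≡ 31^2 = 961 ≡ 119
79 = 64 + 8 + 4 + 2 + 1, so 134^79 ≡ 119·99·138·274·134 ≡ 331 (mod 421)
29·331 = 9599 ≡ 337 (mod 421)
337 ≡ 337 (mod 421); signature holds.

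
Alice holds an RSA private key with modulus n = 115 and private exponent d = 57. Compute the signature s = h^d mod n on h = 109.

h^57 mod 115 = 79

79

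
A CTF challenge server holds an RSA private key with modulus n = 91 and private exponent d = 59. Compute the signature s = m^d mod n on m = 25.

51

m^2 ≡ 25^2 = 625 ≡ 79
m^4 ≡ 79^2 = 6241 ≡ 53
m^8 ≡ 53^2 = 2809 ≡ 79
m^16 ≡ 79^2 = 6241 ≡ 53
m^32 ≡ 53^2 = 2809 ≡ 79
59 = 32 + 16 + 8 + 2 + 1, so m^59 ≡ 79·53·79·79·25 ≡ 51 (mod 91)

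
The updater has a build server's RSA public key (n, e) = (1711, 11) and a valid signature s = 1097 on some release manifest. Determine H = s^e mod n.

1408

s^11 mod 1711 = 1408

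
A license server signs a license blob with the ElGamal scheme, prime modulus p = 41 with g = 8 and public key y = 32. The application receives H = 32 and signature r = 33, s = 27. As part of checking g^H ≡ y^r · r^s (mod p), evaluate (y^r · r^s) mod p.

32^33 mod 41 = 32
33^27 mod 41 = 39
y^r · r^s ≡ 32·39 = 1248 ≡ 18 (mod 41)

18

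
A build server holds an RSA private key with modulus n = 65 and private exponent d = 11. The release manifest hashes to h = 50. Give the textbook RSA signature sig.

45

h^2 ≡ 50^2 = 2500 ≡ 30
h^4 ≡ 30^2 = 900 ≡ 55
h^8 ≡ 55^2 = 3025 ≡ 35
11 = 8 + 2 + 1, so h^11 ≡ 35·30·50 ≡ 45 (mod 65)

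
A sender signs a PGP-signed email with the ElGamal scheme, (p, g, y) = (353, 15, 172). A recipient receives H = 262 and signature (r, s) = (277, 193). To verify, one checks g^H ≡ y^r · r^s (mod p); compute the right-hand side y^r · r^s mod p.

262

172^277 mod 353 = 23
277^193 mod 353 = 303
y^r · r^s ≡ 23·303 = 6969 ≡ 262 (mod 353)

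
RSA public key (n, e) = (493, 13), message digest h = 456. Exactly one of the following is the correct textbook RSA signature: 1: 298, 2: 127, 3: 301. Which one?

Candidate 1: Squares mod 493: 298^1≡298, 298^2≡64, 298^4≡152, 298^8≡426; 13 = 8 + 4 + 1, so 298^13 ≡ 426·152·298 ≡ 76 (mod 493)
Candidate 2: Squares mod 493: 127^1≡127, 127^2≡353, 127^4≡373, 127^8≡103; 13 = 8 + 4 + 1, so 127^13 ≡ 103·373·127 ≡ 485 (mod 493)
Candidate 3: Squares mod 493: 301^1≡301, 301^2≡382, 301^4≡489, 301^8≡16; 13 = 8 + 4 + 1, so 301^13 ≡ 16·489·301 ≡ 456 (mod 493)
  → matches h = 456

3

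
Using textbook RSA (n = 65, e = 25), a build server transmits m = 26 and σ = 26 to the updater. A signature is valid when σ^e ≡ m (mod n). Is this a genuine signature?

genuine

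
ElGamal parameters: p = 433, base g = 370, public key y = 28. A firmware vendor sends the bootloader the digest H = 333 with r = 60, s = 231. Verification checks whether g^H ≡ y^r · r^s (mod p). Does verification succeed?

Left side g^H mod p:
370^2 = 136900 ≡ 72
370^4 ≡ 72^2 = 5184 ≡ 421
370^8 ≡ 421^2 = 177241 ≡ 144
370^16 ≡ 144^2 = 20736 ≡ 385
370^32 ≡ 385^2 = 148225 ≡ 139
370^64 ≡ 139^2 = 19321 ≡ 269
370^128 ≡ 269^2 = 72361 ≡ 50
370^256 ≡ 50^2 = 2500 ≡ 335
333 = 256 + 64 + 8 + 4 + 1, so 370^333 ≡ 335·269·144·421·370 ≡ 138 (mod 433)
Right side y^r · r^s mod p:
28^2 = 784 ≡ 351
28^4 ≡ 351^2 = 123201 ≡ 229
28^8 ≡ 229^2 = 52441 ≡ 48
28^16 ≡ 48^2 = 2304 ≡ 139
28^32 ≡ 139^2 = 19321 ≡ 269
60 = 32 + 16 + 8 + 4, so 28^60 ≡ 269·139·48·229 ≡ 4 (mod 433)
60^2 = 3600 ≡ 136
60^4 ≡ 136^2 = 18496 ≡ 310
60^8 ≡ 310^2 = 96100 ≡ 407
60^16 ≡ 407^2 = 165649 ≡ 243
60^32 ≡ 243^2 = 59049 ≡ 161
60^64 ≡ 161^2 = 25921 ≡ 374
60^128 ≡ 374^2 = 139876 ≡ 17
231 = 128 + 64 + 32 + 4 + 2 + 1, so 60^231 ≡ 17·374·161·310·136·60 ≡ 364 (mod 433)
4·364 = 1456 ≡ 157 (mod 433)
138 ≠ 157, so verification fails.

fails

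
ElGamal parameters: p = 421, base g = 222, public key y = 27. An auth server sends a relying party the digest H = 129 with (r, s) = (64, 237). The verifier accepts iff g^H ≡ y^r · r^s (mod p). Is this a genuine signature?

forged

Left side g^H mod p:
222^2 = 49284 ≡ 27
222^4 ≡ 27^2 = 729 ≡ 308
222^8 ≡ 308^2 = 94864 ≡ 139
222^16 ≡ 139^2 = 19321 ≡ 376
222^32 ≡ 376^2 = 141376 ≡ 341
222^64 ≡ 341^2 = 116281 ≡ 85
222^128 ≡ 85^2 = 7225 ≡ 68
129 = 128 + 1, so 222^129 ≡ 68·222 ≡ 361 (mod 421)
Right side y^r · r^s mod p:
27^2 = 729 ≡ 308
27^4 ≡ 308^2 = 94864 ≡ 139
27^8 ≡ 139^2 = 19321 ≡ 376
27^16 ≡ 376^2 = 141376 ≡ 341
27^32 ≡ 341^2 = 116281 ≡ 85
27^64 ≡ 85^2 = 7225 ≡ 68
64^2 = 4096 ≡ 307
64^4 ≡ 307^2 = 94249 ≡ 366
64^8 ≡ 366^2 = 133956 ≡ 78
64^16 ≡ 78^2 = 6084 ≡ 190
64^32 ≡ 190^2 = 36100 ≡ 315
64^64 ≡ 315^2 = 99225 ≡ 290
64^128 ≡ 290^2 = 84100 ≡ 321
237 = 128 + 64 + 32 + 8 + 4 + 1, so 64^237 ≡ 321·290·315·78·366·64 ≡ 394 (mod 421)
68·394 = 26792 ≡ 269 (mod 421)
361 ≠ 269, so verification fails.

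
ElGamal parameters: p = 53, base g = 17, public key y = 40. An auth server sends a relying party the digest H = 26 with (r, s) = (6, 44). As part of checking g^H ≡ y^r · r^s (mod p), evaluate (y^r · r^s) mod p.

1

40^2 = 1600 ≡ 10
40^4 ≡ 10^2 = 100 ≡ 47
6 = 4 + 2, so 40^6 ≡ 47·10 ≡ 46 (mod 53)
6^2 = 36
6^4 ≡ 36^2 = 1296 ≡ 24
6^8 ≡ 24^2 = 576 ≡ 46
6^16 ≡ 46^2 = 2116 ≡ 49
6^32 ≡ 49^2 = 2401 ≡ 16
44 = 32 + 8 + 4, so 6^44 ≡ 16·46·24 ≡ 15 (mod 53)
y^r · r^s ≡ 46·15 = 690 ≡ 1 (mod 53)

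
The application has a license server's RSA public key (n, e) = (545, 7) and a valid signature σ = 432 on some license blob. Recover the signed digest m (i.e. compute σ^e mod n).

293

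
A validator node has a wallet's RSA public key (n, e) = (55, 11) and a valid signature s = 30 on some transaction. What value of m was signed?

s^2 ≡ 30^2 = 900 ≡ 20
s^4 ≡ 20^2 = 400 ≡ 15
s^8 ≡ 15^2 = 225 ≡ 5
11 = 8 + 2 + 1, so s^11 ≡ 5·20·30 ≡ 30 (mod 55)

30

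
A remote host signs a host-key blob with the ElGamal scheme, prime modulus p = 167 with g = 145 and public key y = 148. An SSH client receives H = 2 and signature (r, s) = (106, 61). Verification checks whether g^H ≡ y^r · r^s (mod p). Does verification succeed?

Left side g^H mod p:
145^2 mod 167 = 150
Right side y^r · r^s mod p:
148^106 mod 167 = 94
106^61 mod 167 = 117
94·117 = 10998 ≡ 143 (mod 167)
150 ≠ 143, so verification fails.

fails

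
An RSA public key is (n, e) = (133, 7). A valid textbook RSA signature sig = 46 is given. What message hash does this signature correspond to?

46

sig^2 ≡ 46^2 = 2116 ≡ 121
sig^4 ≡ 121^2 = 14641 ≡ 11
7 = 4 + 2 + 1, so sig^7 ≡ 11·121·46 ≡ 46 (mod 133)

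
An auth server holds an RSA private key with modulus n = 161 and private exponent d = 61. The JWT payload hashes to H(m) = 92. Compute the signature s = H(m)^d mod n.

Squares mod 161: (H(m))^1≡92, (H(m))^2≡92, (H(m))^4≡92, (H(m))^8≡92, (H(m))^16≡92, (H(m))^32≡92
61 = 32 + 16 + 8 + 4 + 1, so (H(m))^61 ≡ 92·92·92·92·92 ≡ 92 (mod 161)

92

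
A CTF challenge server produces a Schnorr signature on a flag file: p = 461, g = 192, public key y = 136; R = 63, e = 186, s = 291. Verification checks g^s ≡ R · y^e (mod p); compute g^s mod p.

128

192^2 = 36864 ≡ 445
192^4 ≡ 445^2 = 198025 ≡ 256
192^8 ≡ 256^2 = 65536 ≡ 74
192^16 ≡ 74^2 = 5476 ≡ 405
192^32 ≡ 405^2 = 164025 ≡ 370
192^64 ≡ 370^2 = 136900 ≡ 444
192^128 ≡ 444^2 = 197136 ≡ 289
192^256 ≡ 289^2 = 83521 ≡ 80
291 = 256 + 32 + 2 + 1, so 192^291 ≡ 80·370·445·192 ≡ 128 (mod 461)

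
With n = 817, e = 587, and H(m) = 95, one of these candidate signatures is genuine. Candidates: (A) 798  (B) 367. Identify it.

Candidate A: 798^2 = 636804 ≡ 361; 798^4 ≡ 361^2 = 130321 ≡ 418; 798^8 ≡ 418^2 = 174724 ≡ 703; 798^16 ≡ 703^2 = 494209 ≡ 741; 798^32 ≡ 741^2 = 549081 ≡ 57; 798^64 ≡ 57^2 = 3249 ≡ 798; 798^128 ≡ 798^2 = 636804 ≡ 361; 798^256 ≡ 361^2 = 130321 ≡ 418; 798^512 ≡ 418^2 = 174724 ≡ 703; 587 = 512 + 64 + 8 + 2 + 1, so 798^587 ≡ 703·798·703·361·798 ≡ 95 (mod 817)
  → matches H(m) = 95
Candidate B: 367^2 = 134689 ≡ 701; 367^4 ≡ 701^2 = 491401 ≡ 384; 367^8 ≡ 384^2 = 147456 ≡ 396; 367^16 ≡ 396^2 = 156816 ≡ 769; 367^32 ≡ 769^2 = 591361 ≡ 670; 367^64 ≡ 670^2 = 448900 ≡ 367; 367^128 ≡ 367^2 = 134689 ≡ 701; 367^256 ≡ 701^2 = 491401 ≡ 384; 367^512 ≡ 384^2 = 147456 ≡ 396; 587 = 512 + 64 + 8 + 2 + 1, so 367^587 ≡ 396·367·396·701·367 ≡ 359 (mod 817)

A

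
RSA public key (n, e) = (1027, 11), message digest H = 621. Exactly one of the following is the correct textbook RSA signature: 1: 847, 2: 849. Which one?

Candidate 1: 847^2 = 717409 ≡ 563; 847^4 ≡ 563^2 = 316969 ≡ 653; 847^8 ≡ 653^2 = 426409 ≡ 204; 11 = 8 + 2 + 1, so 847^11 ≡ 204·563·847 ≡ 150 (mod 1027)
Candidate 2: 849^2 = 720801 ≡ 874; 849^4 ≡ 874^2 = 763876 ≡ 815; 849^8 ≡ 815^2 = 664225 ≡ 783; 11 = 8 + 2 + 1, so 849^11 ≡ 783·874·849 ≡ 621 (mod 1027)
  → matches H = 621

2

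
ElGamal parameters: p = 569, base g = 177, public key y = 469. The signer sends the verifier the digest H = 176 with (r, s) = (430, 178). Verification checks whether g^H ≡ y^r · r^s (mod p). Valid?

Left side g^H mod p:
Squares mod 569: 177^1≡177, 177^2≡34, 177^4≡18, 177^8≡324, 177^16≡280, 177^32≡447, 177^64≡90, 177^128≡134
176 = 128 + 32 + 16, so 177^176 ≡ 134·447·280 ≡ 165 (mod 569)
Right side y^r · r^s mod p:
Squares mod 569: 469^1≡469, 469^2≡327, 469^4≡526, 469^8≡142, 469^16≡249, 469^32≡549, 469^64≡400, 469^128≡111, 469^256≡372
430 = 256 + 128 + 32 + 8 + 4 + 2, so 469^430 ≡ 372·111·549·142·526·327 ≡ 526 (mod 569)
Squares mod 569: 430^1≡430, 430^2≡544, 430^4≡56, 430^8≡291, 430^16≡469, 430^32≡327, 430^64≡526, 430^128≡142
178 = 128 + 32 + 16 + 2, so 430^178 ≡ 142·327·469·544 ≡ 465 (mod 569)
526·465 = 244590 ≡ 489 (mod 569)
165 ≠ 489, so verification fails.

no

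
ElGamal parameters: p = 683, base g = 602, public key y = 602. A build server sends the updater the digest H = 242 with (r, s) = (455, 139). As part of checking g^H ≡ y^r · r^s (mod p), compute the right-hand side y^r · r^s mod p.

602^2 = 362404 ≡ 414
602^4 ≡ 414^2 = 171396 ≡ 646
602^8 ≡ 646^2 = 417316 ≡ 3
602^16 ≡ 3^2 = 9
602^32 ≡ 9^2 = 81
602^64 ≡ 81^2 = 6561 ≡ 414
602^128 ≡ 414^2 = 171396 ≡ 646
602^256 ≡ 646^2 = 417316 ≡ 3
455 = 256 + 128 + 64 + 4 + 2 + 1, so 602^455 ≡ 3·646·414·646·414·602 ≡ 336 (mod 683)
455^2 = 207025 ≡ 76
455^4 ≡ 76^2 = 5776 ≡ 312
455^8 ≡ 312^2 = 97344 ≡ 358
455^16 ≡ 358^2 = 128164 ≡ 443
455^32 ≡ 443^2 = 196249 ≡ 228
455^64 ≡ 228^2 = 51984 ≡ 76
455^128 ≡ 76^2 = 5776 ≡ 312
139 = 128 + 8 + 2 + 1, so 455^139 ≡ 312·358·76·455 ≡ 37 (mod 683)
y^r · r^s ≡ 336·37 = 12432 ≡ 138 (mod 683)

138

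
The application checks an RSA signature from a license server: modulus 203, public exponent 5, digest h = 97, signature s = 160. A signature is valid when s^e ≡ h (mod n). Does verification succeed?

passes

s^2 ≡ 160^2 = 25600 ≡ 22
s^4 ≡ 22^2 = 484 ≡ 78
5 = 4 + 1, so s^5 ≡ 78·160 ≡ 97 (mod 203)
97 = h, so the signature checks out.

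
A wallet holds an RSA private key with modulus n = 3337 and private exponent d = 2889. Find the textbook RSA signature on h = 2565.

h^2 ≡ 2565^2 = 6579225 ≡ 1998
h^4 ≡ 1998^2 = 3992004 ≡ 952
h^8 ≡ 952^2 = 906304 ≡ 1977
h^16 ≡ 1977^2 = 3908529 ≡ 902
h^32 ≡ 902^2 = 813604 ≡ 2713
h^64 ≡ 2713^2 = 7360369 ≡ 2284
h^128 ≡ 2284^2 = 5216656 ≡ 925
h^256 ≡ 925^2 = 855625 ≡ 1353
h^512 ≡ 1353^2 = 1830609 ≡ 1933
h^1024 ≡ 1933^2 = 3736489 ≡ 2386
h^2048 ≡ 2386^2 = 5692996 ≡ 74
2889 = 2048 + 512 + 256 + 64 + 8 + 1, so h^2889 ≡ 74·1933·1353·2284·1977·2565 ≡ 2086 (mod 3337)

2086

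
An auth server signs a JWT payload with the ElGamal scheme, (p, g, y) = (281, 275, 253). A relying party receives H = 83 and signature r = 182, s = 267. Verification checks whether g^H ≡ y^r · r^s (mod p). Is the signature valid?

Left side g^H mod p:
275^83 mod 281 = 47
Right side y^r · r^s mod p:
253^182 mod 281 = 280
182^267 mod 281 = 189
280·189 = 52920 ≡ 92 (mod 281)
47 ≠ 92, so verification fails.

invalid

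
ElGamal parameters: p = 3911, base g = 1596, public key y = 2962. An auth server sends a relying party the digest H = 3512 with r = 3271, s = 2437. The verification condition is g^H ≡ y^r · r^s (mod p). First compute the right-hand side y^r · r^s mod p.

2962^2 = 8773444 ≡ 1071
2962^4 ≡ 1071^2 = 1147041 ≡ 1118
2962^8 ≡ 1118^2 = 1249924 ≡ 2315
2962^16 ≡ 2315^2 = 5359225 ≡ 1155
2962^32 ≡ 1155^2 = 1334025 ≡ 374
2962^64 ≡ 374^2 = 139876 ≡ 2991
2962^128 ≡ 2991^2 = 8946081 ≡ 1624
2962^256 ≡ 1624^2 = 2637376 ≡ 1362
2962^512 ≡ 1362^2 = 1855044 ≡ 1230
2962^1024 ≡ 1230^2 = 1512900 ≡ 3254
2962^2048 ≡ 3254^2 = 10588516 ≡ 1439
3271 = 2048 + 1024 + 128 + 64 + 4 + 2 + 1, so 2962^3271 ≡ 1439·3254·1624·2991·1118·1071·2962 ≡ 966 (mod 3911)
3271^2 = 10699441 ≡ 2856
3271^4 ≡ 2856^2 = 8156736 ≡ 2301
3271^8 ≡ 2301^2 = 5294601 ≡ 3018
3271^16 ≡ 3018^2 = 9108324 ≡ 3516
3271^32 ≡ 3516^2 = 12362256 ≡ 3496
3271^64 ≡ 3496^2 = 12222016 ≡ 141
3271^128 ≡ 141^2 = 19881 ≡ 326
3271^256 ≡ 326^2 = 106276 ≡ 679
3271^512 ≡ 679^2 = 461041 ≡ 3454
3271^1024 ≡ 3454^2 = 11930116 ≡ 1566
3271^2048 ≡ 1566^2 = 2452356 ≡ 159
2437 = 2048 + 256 + 128 + 4 + 1, so 3271^2437 ≡ 159·679·326·2301·3271 ≡ 78 (mod 3911)
y^r · r^s ≡ 966·78 = 75348 ≡ 1039 (mod 3911)

1039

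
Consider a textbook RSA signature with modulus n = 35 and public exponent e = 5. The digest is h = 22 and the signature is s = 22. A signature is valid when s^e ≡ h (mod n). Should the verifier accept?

s^2 ≡ 22^2 = 484 ≡ 29
s^4 ≡ 29^2 = 841 ≡ 1
5 = 4 + 1, so s^5 ≡ 1·22 ≡ 22 (mod 35)
22 = h, so the signature checks out.

accept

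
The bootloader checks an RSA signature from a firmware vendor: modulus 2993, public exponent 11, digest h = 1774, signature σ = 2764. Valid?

yes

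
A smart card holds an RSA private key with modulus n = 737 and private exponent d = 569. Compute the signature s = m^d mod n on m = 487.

367

m^569 mod 737 = 367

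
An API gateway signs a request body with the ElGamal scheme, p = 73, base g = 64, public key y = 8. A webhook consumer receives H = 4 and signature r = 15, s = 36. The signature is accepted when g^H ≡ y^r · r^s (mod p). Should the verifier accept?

Left side g^H mod p:
Squares mod 73: 64^1≡64, 64^2≡8, 64^4≡64
64^4 ≡ 64 (mod 73)
Right side y^r · r^s mod p:
Squares mod 73: 8^1≡8, 8^2≡64, 8^4≡8, 8^8≡64
15 = 8 + 4 + 2 + 1, so 8^15 ≡ 64·8·64·8 ≡ 1 (mod 73)
Squares mod 73: 15^1≡15, 15^2≡6, 15^4≡36, 15^8≡55, 15^16≡32, 15^32≡2
36 = 32 + 4, so 15^36 ≡ 2·36 ≡ 72 (mod 73)
1·72 = 72 ≡ 72 (mod 73)
64 ≠ 72, so verification fails.

reject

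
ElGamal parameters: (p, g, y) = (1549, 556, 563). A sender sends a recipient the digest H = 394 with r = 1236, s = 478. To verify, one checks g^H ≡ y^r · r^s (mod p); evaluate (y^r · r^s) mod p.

1159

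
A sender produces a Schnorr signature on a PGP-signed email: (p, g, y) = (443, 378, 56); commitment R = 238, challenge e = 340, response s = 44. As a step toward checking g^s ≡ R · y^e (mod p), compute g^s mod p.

378^2 = 142884 ≡ 238
378^4 ≡ 238^2 = 56644 ≡ 383
378^8 ≡ 383^2 = 146689 ≡ 56
378^16 ≡ 56^2 = 3136 ≡ 35
378^32 ≡ 35^2 = 1225 ≡ 339
44 = 32 + 8 + 4, so 378^44 ≡ 339·56·383 ≡ 356 (mod 443)

356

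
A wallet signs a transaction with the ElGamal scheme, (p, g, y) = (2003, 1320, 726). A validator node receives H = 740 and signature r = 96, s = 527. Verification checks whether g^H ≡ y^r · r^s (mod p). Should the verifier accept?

reject

Left side g^H mod p:
1320^740 mod 2003 = 418
Right side y^r · r^s mod p:
726^96 mod 2003 = 1793
96^527 mod 2003 = 1707
1793·1707 = 3060651 ≡ 67 (mod 2003)
418 ≠ 67, so verification fails.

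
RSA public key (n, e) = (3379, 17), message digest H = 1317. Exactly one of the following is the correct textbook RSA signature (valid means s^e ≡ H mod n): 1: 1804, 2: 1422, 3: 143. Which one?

Candidate 1: Squares mod 3379: 1804^1≡1804, 1804^2≡439, 1804^4≡118, 1804^8≡408, 1804^16≡893; 17 = 16 + 1, so 1804^17 ≡ 893·1804 ≡ 2568 (mod 3379)
Candidate 2: Squares mod 3379: 1422^1≡1422, 1422^2≡1442, 1422^4≡1279, 1422^8≡405, 1422^16≡1833; 17 = 16 + 1, so 1422^17 ≡ 1833·1422 ≡ 1317 (mod 3379)
  → matches H = 1317
Candidate 3: Squares mod 3379: 143^1≡143, 143^2≡175, 143^4≡214, 143^8≡1869, 143^16≡2654; 17 = 16 + 1, so 143^17 ≡ 2654·143 ≡ 1074 (mod 3379)

2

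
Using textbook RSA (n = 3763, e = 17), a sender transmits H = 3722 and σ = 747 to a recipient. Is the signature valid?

σ^2 ≡ 747^2 = 558009 ≡ 1085
σ^4 ≡ 1085^2 = 1177225 ≡ 3169
σ^8 ≡ 3169^2 = 10042561 ≡ 2877
σ^16 ≡ 2877^2 = 8277129 ≡ 2292
17 = 16 + 1, so σ^17 ≡ 2292·747 ≡ 3722 (mod 3763)
σ^17 mod 3763 = 3722 matches H.

valid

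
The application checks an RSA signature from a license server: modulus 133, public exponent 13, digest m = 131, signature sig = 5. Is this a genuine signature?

genuine

sig^2 ≡ 5^2 = 25
sig^4 ≡ 25^2 = 625 ≡ 93
sig^8 ≡ 93^2 = 8649 ≡ 4
13 = 8 + 4 + 1, so sig^13 ≡ 4·93·5 ≡ 131 (mod 133)
sig^13 mod 133 = 131 matches m.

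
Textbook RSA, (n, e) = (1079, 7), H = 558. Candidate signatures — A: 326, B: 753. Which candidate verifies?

Candidate A: Squares mod 1079: 326^1≡326, 326^2≡534, 326^4≡300; 7 = 4 + 2 + 1, so 326^7 ≡ 300·534·326 ≡ 521 (mod 1079)
Candidate B: Squares mod 1079: 753^1≡753, 753^2≡534, 753^4≡300; 7 = 4 + 2 + 1, so 753^7 ≡ 300·534·753 ≡ 558 (mod 1079)
  → matches H = 558

B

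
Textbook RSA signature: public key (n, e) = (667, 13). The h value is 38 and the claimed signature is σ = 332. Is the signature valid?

valid

Squares mod 667: σ^1≡332, σ^2≡169, σ^4≡547, σ^8≡393
13 = 8 + 4 + 1, so σ^13 ≡ 393·547·332 ≡ 38 (mod 667)
38 = h, so the signature checks out.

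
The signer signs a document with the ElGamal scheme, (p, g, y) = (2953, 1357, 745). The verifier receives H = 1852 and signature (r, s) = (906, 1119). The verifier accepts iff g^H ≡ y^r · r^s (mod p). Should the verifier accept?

reject

Left side g^H mod p:
1357^2 = 1841449 ≡ 1730
1357^4 ≡ 1730^2 = 2992900 ≡ 1511
1357^8 ≡ 1511^2 = 2283121 ≡ 452
1357^16 ≡ 452^2 = 204304 ≡ 547
1357^32 ≡ 547^2 = 299209 ≡ 956
1357^64 ≡ 956^2 = 913936 ≡ 1459
1357^128 ≡ 1459^2 = 2128681 ≡ 2521
1357^256 ≡ 2521^2 = 6355441 ≡ 585
1357^512 ≡ 585^2 = 342225 ≡ 2630
1357^1024 ≡ 2630^2 = 6916900 ≡ 974
1852 = 1024 + 512 + 256 + 32 + 16 + 8 + 4, so 1357^1852 ≡ 974·2630·585·956·547·452·1511 ≡ 251 (mod 2953)
Right side y^r · r^s mod p:
745^2 = 555025 ≡ 2814
745^4 ≡ 2814^2 = 7918596 ≡ 1603
745^8 ≡ 1603^2 = 2569609 ≡ 499
745^16 ≡ 499^2 = 249001 ≡ 949
745^32 ≡ 949^2 = 900601 ≡ 2889
745^64 ≡ 2889^2 = 8346321 ≡ 1143
745^128 ≡ 1143^2 = 1306449 ≡ 1223
745^256 ≡ 1223^2 = 1495729 ≡ 1511
745^512 ≡ 1511^2 = 2283121 ≡ 452
906 = 512 + 256 + 128 + 8 + 2, so 745^906 ≡ 452·1511·1223·499·2814 ≡ 1603 (mod 2953)
906^2 = 820836 ≡ 2855
906^4 ≡ 2855^2 = 8151025 ≡ 745
906^8 ≡ 745^2 = 555025 ≡ 2814
906^16 ≡ 2814^2 = 7918596 ≡ 1603
906^32 ≡ 1603^2 = 2569609 ≡ 499
906^64 ≡ 499^2 = 249001 ≡ 949
906^128 ≡ 949^2 = 900601 ≡ 2889
906^256 ≡ 2889^2 = 8346321 ≡ 1143
906^512 ≡ 1143^2 = 1306449 ≡ 1223
906^1024 ≡ 1223^2 = 1495729 ≡ 1511
1119 = 1024 + 64 + 16 + 8 + 4 + 2 + 1, so 906^1119 ≡ 1511·949·1603·2814·745·2855·906 ≡ 2852 (mod 2953)
1603·2852 = 4571756 ≡ 512 (mod 2953)
251 ≠ 512, so verification fails.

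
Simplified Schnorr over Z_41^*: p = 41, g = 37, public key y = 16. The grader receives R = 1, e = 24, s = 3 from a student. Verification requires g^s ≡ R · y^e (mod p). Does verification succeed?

g^s mod p:
Squares mod 41: 37^1≡37, 37^2≡16
3 = 2 + 1, so 37^3 ≡ 16·37 ≡ 18 (mod 41)
R · y^e mod p:
Squares mod 41: 16^1≡16, 16^2≡10, 16^4≡18, 16^8≡37, 16^16≡16
24 = 16 + 8, so 16^24 ≡ 16·37 ≡ 18 (mod 41)
1·18 = 18 ≡ 18 (mod 41)
18 ≡ 18 (mod 41); signature holds.

passes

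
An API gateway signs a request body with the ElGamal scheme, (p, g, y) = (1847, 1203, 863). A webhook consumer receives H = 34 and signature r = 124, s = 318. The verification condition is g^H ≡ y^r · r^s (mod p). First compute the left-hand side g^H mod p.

1203^2 = 1447209 ≡ 1008
1203^4 ≡ 1008^2 = 1016064 ≡ 214
1203^8 ≡ 214^2 = 45796 ≡ 1468
1203^16 ≡ 1468^2 = 2155024 ≡ 1422
1203^32 ≡ 1422^2 = 2022084 ≡ 1466
34 = 32 + 2, so 1203^34 ≡ 1466·1008 ≡ 128 (mod 1847)

128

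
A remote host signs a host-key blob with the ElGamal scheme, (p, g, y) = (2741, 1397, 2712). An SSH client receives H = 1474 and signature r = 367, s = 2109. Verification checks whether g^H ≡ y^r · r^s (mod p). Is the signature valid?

valid

Left side g^H mod p:
Squares mod 2741: 1397^1≡1397, 1397^2≡17, 1397^4≡289, 1397^8≡1291, 1397^16≡153, 1397^32≡1481, 1397^64≡561, 1397^128≡2247, 1397^256≡87, 1397^512≡2087, 1397^1024≡120
1474 = 1024 + 256 + 128 + 64 + 2, so 1397^1474 ≡ 120·87·2247·561·17 ≡ 612 (mod 2741)
Right side y^r · r^s mod p:
Squares mod 2741: 2712^1≡2712, 2712^2≡841, 2712^4≡103, 2712^8≡2386, 2712^16≡2680, 2712^32≡980, 2712^64≡1050, 2712^128≡618, 2712^256≡925
367 = 256 + 64 + 32 + 8 + 4 + 2 + 1, so 2712^367 ≡ 925·1050·980·2386·103·841·2712 ≡ 2339 (mod 2741)
Squares mod 2741: 367^1≡367, 367^2≡380, 367^4≡1868, 367^8≡131, 367^16≡715, 367^32≡1399, 367^64≡127, 367^128≡2424, 367^256≡1813, 367^512≡510, 367^1024≡2446, 367^2048≡2054
2109 = 2048 + 32 + 16 + 8 + 4 + 1, so 367^2109 ≡ 2054·1399·715·131·1868·367 ≡ 2044 (mod 2741)
2339·2044 = 4780916 ≡ 612 (mod 2741)
612 ≡ 612 (mod 2741), so the signature is genuine.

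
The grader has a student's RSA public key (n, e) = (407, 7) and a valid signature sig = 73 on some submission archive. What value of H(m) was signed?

369

sig^2 ≡ 73^2 = 5329 ≡ 38
sig^4 ≡ 38^2 = 1444 ≡ 223
7 = 4 + 2 + 1, so sig^7 ≡ 223·38·73 ≡ 369 (mod 407)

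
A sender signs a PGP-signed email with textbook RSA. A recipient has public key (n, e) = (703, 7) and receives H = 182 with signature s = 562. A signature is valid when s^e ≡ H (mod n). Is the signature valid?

s^7 mod 703 = 182
182 = H, so the signature checks out.

valid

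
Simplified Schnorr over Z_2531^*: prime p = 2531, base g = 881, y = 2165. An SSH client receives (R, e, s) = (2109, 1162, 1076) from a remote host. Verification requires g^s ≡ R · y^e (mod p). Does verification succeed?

g^s mod p:
881^2 = 776161 ≡ 1675
881^4 ≡ 1675^2 = 2805625 ≡ 1277
881^8 ≡ 1277^2 = 1630729 ≡ 765
881^16 ≡ 765^2 = 585225 ≡ 564
881^32 ≡ 564^2 = 318096 ≡ 1721
881^64 ≡ 1721^2 = 2961841 ≡ 571
881^128 ≡ 571^2 = 326041 ≡ 2073
881^256 ≡ 2073^2 = 4297329 ≡ 2222
881^512 ≡ 2222^2 = 4937284 ≡ 1834
881^1024 ≡ 1834^2 = 3363556 ≡ 2388
1076 = 1024 + 32 + 16 + 4, so 881^1076 ≡ 2388·1721·564·1277 ≡ 1712 (mod 2531)
R · y^e mod p:
2165^2 = 4687225 ≡ 2344
2165^4 ≡ 2344^2 = 5494336 ≡ 2066
2165^8 ≡ 2066^2 = 4268356 ≡ 1090
2165^16 ≡ 1090^2 = 1188100 ≡ 1061
2165^32 ≡ 1061^2 = 1125721 ≡ 1957
2165^64 ≡ 1957^2 = 3829849 ≡ 446
2165^128 ≡ 446^2 = 198916 ≡ 1498
2165^256 ≡ 1498^2 = 2244004 ≡ 1538
2165^512 ≡ 1538^2 = 2365444 ≡ 1490
2165^1024 ≡ 1490^2 = 2220100 ≡ 413
1162 = 1024 + 128 + 8 + 2, so 2165^1162 ≡ 413·1498·1090·2344 ≡ 2383 (mod 2531)
2109·2383 = 5025747 ≡ 1712 (mod 2531)
1712 ≡ 1712 (mod 2531); signature holds.

passes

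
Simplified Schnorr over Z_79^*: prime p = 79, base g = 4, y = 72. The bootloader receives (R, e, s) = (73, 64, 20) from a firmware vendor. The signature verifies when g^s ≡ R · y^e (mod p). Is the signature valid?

valid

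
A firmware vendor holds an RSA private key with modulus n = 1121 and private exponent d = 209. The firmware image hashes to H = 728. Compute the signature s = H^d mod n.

H^2 ≡ 728^2 = 529984 ≡ 872
H^4 ≡ 872^2 = 760384 ≡ 346
H^8 ≡ 346^2 = 119716 ≡ 890
H^16 ≡ 890^2 = 792100 ≡ 674
H^32 ≡ 674^2 = 454276 ≡ 271
H^64 ≡ 271^2 = 73441 ≡ 576
H^128 ≡ 576^2 = 331776 ≡ 1081
209 = 128 + 64 + 16 + 1, so H^209 ≡ 1081·576·674·728 ≡ 340 (mod 1121)

340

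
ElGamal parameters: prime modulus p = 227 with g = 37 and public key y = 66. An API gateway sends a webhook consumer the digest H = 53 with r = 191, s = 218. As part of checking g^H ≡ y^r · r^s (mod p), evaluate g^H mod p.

37^2 = 1369 ≡ 7
37^4 ≡ 7^2 = 49
37^8 ≡ 49^2 = 2401 ≡ 131
37^16 ≡ 131^2 = 17161 ≡ 136
37^32 ≡ 136^2 = 18496 ≡ 109
53 = 32 + 16 + 4 + 1, so 37^53 ≡ 109·136·49·37 ≡ 20 (mod 227)

20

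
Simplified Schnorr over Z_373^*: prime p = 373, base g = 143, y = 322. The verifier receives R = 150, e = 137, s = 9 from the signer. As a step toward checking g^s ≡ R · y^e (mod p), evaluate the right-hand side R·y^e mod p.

322^2 = 103684 ≡ 363
322^4 ≡ 363^2 = 131769 ≡ 100
322^8 ≡ 100^2 = 10000 ≡ 302
322^16 ≡ 302^2 = 91204 ≡ 192
322^32 ≡ 192^2 = 36864 ≡ 310
322^64 ≡ 310^2 = 96100 ≡ 239
322^128 ≡ 239^2 = 57121 ≡ 52
137 = 128 + 8 + 1, so 322^137 ≡ 52·302·322 ≡ 300 (mod 373)
R · y^e ≡ 150·300 = 45000 ≡ 240 (mod 373)

240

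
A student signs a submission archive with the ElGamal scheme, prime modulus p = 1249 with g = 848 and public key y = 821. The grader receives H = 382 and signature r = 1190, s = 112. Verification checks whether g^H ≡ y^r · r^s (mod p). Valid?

Left side g^H mod p:
848^2 = 719104 ≡ 929
848^4 ≡ 929^2 = 863041 ≡ 1231
848^8 ≡ 1231^2 = 1515361 ≡ 324
848^16 ≡ 324^2 = 104976 ≡ 60
848^32 ≡ 60^2 = 3600 ≡ 1102
848^64 ≡ 1102^2 = 1214404 ≡ 376
848^128 ≡ 376^2 = 141376 ≡ 239
848^256 ≡ 239^2 = 57121 ≡ 916
382 = 256 + 64 + 32 + 16 + 8 + 4 + 2, so 848^382 ≡ 916·376·1102·60·324·1231·929 ≡ 237 (mod 1249)
Right side y^r · r^s mod p:
821^2 = 674041 ≡ 830
821^4 ≡ 830^2 = 688900 ≡ 701
821^8 ≡ 701^2 = 491401 ≡ 544
821^16 ≡ 544^2 = 295936 ≡ 1172
821^32 ≡ 1172^2 = 1373584 ≡ 933
821^64 ≡ 933^2 = 870489 ≡ 1185
821^128 ≡ 1185^2 = 1404225 ≡ 349
821^256 ≡ 349^2 = 121801 ≡ 648
821^512 ≡ 648^2 = 419904 ≡ 240
821^1024 ≡ 240^2 = 57600 ≡ 146
1190 = 1024 + 128 + 32 + 4 + 2, so 821^1190 ≡ 146·349·933·701·830 ≡ 1018 (mod 1249)
1190^2 = 1416100 ≡ 983
1190^4 ≡ 983^2 = 966289 ≡ 812
1190^8 ≡ 812^2 = 659344 ≡ 1121
1190^16 ≡ 1121^2 = 1256641 ≡ 147
1190^32 ≡ 147^2 = 21609 ≡ 376
1190^64 ≡ 376^2 = 141376 ≡ 239
112 = 64 + 32 + 16, so 1190^112 ≡ 239·376·147 ≡ 584 (mod 1249)
1018·584 = 594512 ≡ 1237 (mod 1249)
237 ≠ 1237, so verification fails.

no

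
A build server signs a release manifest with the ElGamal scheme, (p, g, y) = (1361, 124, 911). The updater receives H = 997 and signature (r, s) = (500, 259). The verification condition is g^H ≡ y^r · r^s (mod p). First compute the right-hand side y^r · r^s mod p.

1127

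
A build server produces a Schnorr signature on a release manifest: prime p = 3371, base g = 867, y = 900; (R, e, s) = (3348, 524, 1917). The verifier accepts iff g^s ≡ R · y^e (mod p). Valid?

yes

g^s mod p:
Squares mod 3371: 867^1≡867, 867^2≡3327, 867^4≡1936, 867^8≡2915, 867^16≡2305, 867^32≡329, 867^64≡369, 867^128≡1321, 867^256≡2234, 867^512≡1676, 867^1024≡933
1917 = 1024 + 512 + 256 + 64 + 32 + 16 + 8 + 4 + 1, so 867^1917 ≡ 933·1676·2234·369·329·2305·2915·1936·867 ≡ 2662 (mod 3371)
R · y^e mod p:
Squares mod 3371: 900^1≡900, 900^2≡960, 900^4≡1317, 900^8≡1795, 900^16≡2720, 900^32≡2426, 900^64≡3081, 900^128≡3196, 900^256≡286, 900^512≡892
524 = 512 + 8 + 4, so 900^524 ≡ 892·1795·1317 ≡ 2669 (mod 3371)
3348·2669 = 8935812 ≡ 2662 (mod 3371)
2662 ≡ 2662 (mod 3371); signature holds.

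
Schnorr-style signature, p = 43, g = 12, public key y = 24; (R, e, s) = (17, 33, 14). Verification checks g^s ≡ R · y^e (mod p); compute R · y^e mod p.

36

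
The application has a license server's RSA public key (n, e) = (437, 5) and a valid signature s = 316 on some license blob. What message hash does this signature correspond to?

274

s^5 mod 437 = 274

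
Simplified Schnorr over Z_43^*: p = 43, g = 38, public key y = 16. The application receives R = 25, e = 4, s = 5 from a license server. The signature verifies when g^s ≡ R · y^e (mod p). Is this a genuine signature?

genuine

g^s mod p:
38^2 = 1444 ≡ 25
38^4 ≡ 25^2 = 625 ≡ 23
5 = 4 + 1, so 38^5 ≡ 23·38 ≡ 14 (mod 43)
R · y^e mod p:
16^2 = 256 ≡ 41
16^4 ≡ 41^2 = 1681 ≡ 4
25·4 = 100 ≡ 14 (mod 43)
14 ≡ 14 (mod 43); signature holds.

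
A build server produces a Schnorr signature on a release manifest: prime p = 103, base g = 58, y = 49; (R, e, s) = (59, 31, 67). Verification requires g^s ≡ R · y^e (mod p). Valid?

g^s mod p:
Squares mod 103: 58^1≡58, 58^2≡68, 58^4≡92, 58^8≡18, 58^16≡15, 58^32≡19, 58^64≡52
67 = 64 + 2 + 1, so 58^67 ≡ 52·68·58 ≡ 15 (mod 103)
R · y^e mod p:
Squares mod 103: 49^1≡49, 49^2≡32, 49^4≡97, 49^8≡36, 49^16≡60
31 = 16 + 8 + 4 + 2 + 1, so 49^31 ≡ 60·36·97·32·49 ≡ 2 (mod 103)
59·2 = 118 ≡ 15 (mod 103)
15 ≡ 15 (mod 103); signature holds.

yes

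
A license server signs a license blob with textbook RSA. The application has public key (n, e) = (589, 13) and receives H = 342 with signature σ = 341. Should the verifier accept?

σ^2 ≡ 341^2 = 116281 ≡ 248
σ^4 ≡ 248^2 = 61504 ≡ 248
σ^8 ≡ 248^2 = 61504 ≡ 248
13 = 8 + 4 + 1, so σ^13 ≡ 248·248·341 ≡ 341 (mod 589)
341 ≠ 342, so verification fails.

reject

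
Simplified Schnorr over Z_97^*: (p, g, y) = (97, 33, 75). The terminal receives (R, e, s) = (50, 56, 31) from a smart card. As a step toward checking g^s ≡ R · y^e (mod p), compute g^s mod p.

50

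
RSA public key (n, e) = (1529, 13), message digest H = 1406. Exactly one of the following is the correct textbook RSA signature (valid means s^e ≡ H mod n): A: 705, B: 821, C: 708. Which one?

Candidate A: Squares mod 1529: 705^1≡705, 705^2≡100, 705^4≡826, 705^8≡342; 13 = 8 + 4 + 1, so 705^13 ≡ 342·826·705 ≡ 23 (mod 1529)
Candidate B: Squares mod 1529: 821^1≡821, 821^2≡1281, 821^4≡344, 821^8≡603; 13 = 8 + 4 + 1, so 821^13 ≡ 603·344·821 ≡ 123 (mod 1529)
Candidate C: Squares mod 1529: 708^1≡708, 708^2≡1281, 708^4≡344, 708^8≡603; 13 = 8 + 4 + 1, so 708^13 ≡ 603·344·708 ≡ 1406 (mod 1529)
  → matches H = 1406

C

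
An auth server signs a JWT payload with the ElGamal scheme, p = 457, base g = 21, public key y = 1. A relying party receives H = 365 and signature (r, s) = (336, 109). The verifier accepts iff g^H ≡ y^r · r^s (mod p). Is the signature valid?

Left side g^H mod p:
Squares mod 457: 21^1≡21, 21^2≡441, 21^4≡256, 21^8≡185, 21^16≡407, 21^32≡215, 21^64≡68, 21^128≡54, 21^256≡174
365 = 256 + 64 + 32 + 8 + 4 + 1, so 21^365 ≡ 174·68·215·185·256·21 ≡ 27 (mod 457)
Right side y^r · r^s mod p:
Squares mod 457: 1^1≡1, 1^2≡1, 1^4≡1, 1^8≡1, 1^16≡1, 1^32≡1, 1^64≡1, 1^128≡1, 1^256≡1
336 = 256 + 64 + 16, so 1^336 ≡ 1·1·1 ≡ 1 (mod 457)
Squares mod 457: 336^1≡336, 336^2≡17, 336^4≡289, 336^8≡347, 336^16≡218, 336^32≡453, 336^64≡16
109 = 64 + 32 + 8 + 4 + 1, so 336^109 ≡ 16·453·347·289·336 ≡ 27 (mod 457)
1·27 = 27 ≡ 27 (mod 457)
27 ≡ 27 (mod 457), so the signature is genuine.

valid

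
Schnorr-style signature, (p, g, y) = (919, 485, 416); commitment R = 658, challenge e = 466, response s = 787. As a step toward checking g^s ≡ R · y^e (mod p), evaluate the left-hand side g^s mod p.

560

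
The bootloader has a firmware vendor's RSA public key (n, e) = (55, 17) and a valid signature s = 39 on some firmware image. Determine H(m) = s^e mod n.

s^2 ≡ 39^2 = 1521 ≡ 36
s^4 ≡ 36^2 = 1296 ≡ 31
s^8 ≡ 31^2 = 961 ≡ 26
s^16 ≡ 26^2 = 676 ≡ 16
17 = 16 + 1, so s^17 ≡ 16·39 ≡ 19 (mod 55)

19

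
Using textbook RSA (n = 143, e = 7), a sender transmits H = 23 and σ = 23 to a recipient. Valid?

yes

σ^2 ≡ 23^2 = 529 ≡ 100
σ^4 ≡ 100^2 = 10000 ≡ 133
7 = 4 + 2 + 1, so σ^7 ≡ 133·100·23 ≡ 23 (mod 143)
23 = H, so the signature checks out.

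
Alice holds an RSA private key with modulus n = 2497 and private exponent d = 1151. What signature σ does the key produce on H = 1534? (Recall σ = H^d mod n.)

H^2 ≡ 1534^2 = 2353156 ≡ 982
H^4 ≡ 982^2 = 964324 ≡ 482
H^8 ≡ 482^2 = 232324 ≡ 103
H^16 ≡ 103^2 = 10609 ≡ 621
H^32 ≡ 621^2 = 385641 ≡ 1103
H^64 ≡ 1103^2 = 1216609 ≡ 570
H^128 ≡ 570^2 = 324900 ≡ 290
H^256 ≡ 290^2 = 84100 ≡ 1699
H^512 ≡ 1699^2 = 2886601 ≡ 69
H^1024 ≡ 69^2 = 4761 ≡ 2264
1151 = 1024 + 64 + 32 + 16 + 8 + 4 + 2 + 1, so H^1151 ≡ 2264·570·1103·621·103·482·982·1534 ≡ 1600 (mod 2497)

1600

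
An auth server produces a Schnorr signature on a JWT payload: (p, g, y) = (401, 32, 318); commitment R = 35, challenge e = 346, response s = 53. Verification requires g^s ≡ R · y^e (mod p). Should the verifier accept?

reject

g^s mod p:
32^2 = 1024 ≡ 222
32^4 ≡ 222^2 = 49284 ≡ 362
32^8 ≡ 362^2 = 131044 ≡ 318
32^16 ≡ 318^2 = 101124 ≡ 72
32^32 ≡ 72^2 = 5184 ≡ 372
53 = 32 + 16 + 4 + 1, so 32^53 ≡ 372·72·362·32 ≡ 126 (mod 401)
R · y^e mod p:
318^2 = 101124 ≡ 72
318^4 ≡ 72^2 = 5184 ≡ 372
318^8 ≡ 372^2 = 138384 ≡ 39
318^16 ≡ 39^2 = 1521 ≡ 318
318^32 ≡ 318^2 = 101124 ≡ 72
318^64 ≡ 72^2 = 5184 ≡ 372
318^128 ≡ 372^2 = 138384 ≡ 39
318^256 ≡ 39^2 = 1521 ≡ 318
346 = 256 + 64 + 16 + 8 + 2, so 318^346 ≡ 318·372·318·39·72 ≡ 318 (mod 401)
35·318 = 11130 ≡ 303 (mod 401)
126 ≠ 303; the check fails.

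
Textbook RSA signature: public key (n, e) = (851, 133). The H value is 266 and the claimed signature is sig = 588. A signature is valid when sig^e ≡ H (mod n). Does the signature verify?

sig^133 mod 851 = 266
266 = H, so the signature checks out.

verifies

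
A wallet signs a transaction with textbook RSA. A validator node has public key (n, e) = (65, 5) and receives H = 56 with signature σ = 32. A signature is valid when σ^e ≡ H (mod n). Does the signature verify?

σ^5 mod 65 = 2
σ^5 mod 65 = 2, but H = 56.

does not verify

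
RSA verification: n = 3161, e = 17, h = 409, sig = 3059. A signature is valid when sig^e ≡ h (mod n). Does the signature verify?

does not verify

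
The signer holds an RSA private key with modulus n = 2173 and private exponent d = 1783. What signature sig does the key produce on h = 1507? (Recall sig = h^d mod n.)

189

h^2 ≡ 1507^2 = 2271049 ≡ 264
h^4 ≡ 264^2 = 69696 ≡ 160
h^8 ≡ 160^2 = 25600 ≡ 1697
h^16 ≡ 1697^2 = 2879809 ≡ 584
h^32 ≡ 584^2 = 341056 ≡ 2068
h^64 ≡ 2068^2 = 4276624 ≡ 160
h^128 ≡ 160^2 = 25600 ≡ 1697
h^256 ≡ 1697^2 = 2879809 ≡ 584
h^512 ≡ 584^2 = 341056 ≡ 2068
h^1024 ≡ 2068^2 = 4276624 ≡ 160
1783 = 1024 + 512 + 128 + 64 + 32 + 16 + 4 + 2 + 1, so h^1783 ≡ 160·2068·1697·160·2068·584·160·264·1507 ≡ 189 (mod 2173)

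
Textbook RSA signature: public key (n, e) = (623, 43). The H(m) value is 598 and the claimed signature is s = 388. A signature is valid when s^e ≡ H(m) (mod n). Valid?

yes

s^2 ≡ 388^2 = 150544 ≡ 401
s^4 ≡ 401^2 = 160801 ≡ 67
s^8 ≡ 67^2 = 4489 ≡ 128
s^16 ≡ 128^2 = 16384 ≡ 186
s^32 ≡ 186^2 = 34596 ≡ 331
43 = 32 + 8 + 2 + 1, so s^43 ≡ 331·128·401·388 ≡ 598 (mod 623)
s^43 mod 623 = 598 matches H(m).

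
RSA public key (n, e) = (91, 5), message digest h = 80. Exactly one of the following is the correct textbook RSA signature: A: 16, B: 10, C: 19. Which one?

Candidate A: Squares mod 91: 16^1≡16, 16^2≡74, 16^4≡16; 5 = 4 + 1, so 16^5 ≡ 16·16 ≡ 74 (mod 91)
Candidate B: Squares mod 91: 10^1≡10, 10^2≡9, 10^4≡81; 5 = 4 + 1, so 10^5 ≡ 81·10 ≡ 82 (mod 91)
Candidate C: Squares mod 91: 19^1≡19, 19^2≡88, 19^4≡9; 5 = 4 + 1, so 19^5 ≡ 9·19 ≡ 80 (mod 91)
  → matches h = 80

C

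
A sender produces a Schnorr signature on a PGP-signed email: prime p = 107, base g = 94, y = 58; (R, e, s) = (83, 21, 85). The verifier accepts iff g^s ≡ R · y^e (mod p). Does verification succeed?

passes

g^s mod p:
Squares mod 107: 94^1≡94, 94^2≡62, 94^4≡99, 94^8≡64, 94^16≡30, 94^32≡44, 94^64≡10
85 = 64 + 16 + 4 + 1, so 94^85 ≡ 10·30·99·94 ≡ 63 (mod 107)
R · y^e mod p:
Squares mod 107: 58^1≡58, 58^2≡47, 58^4≡69, 58^8≡53, 58^16≡27
21 = 16 + 4 + 1, so 58^21 ≡ 27·69·58 ≡ 91 (mod 107)
83·91 = 7553 ≡ 63 (mod 107)
63 ≡ 63 (mod 107); signature holds.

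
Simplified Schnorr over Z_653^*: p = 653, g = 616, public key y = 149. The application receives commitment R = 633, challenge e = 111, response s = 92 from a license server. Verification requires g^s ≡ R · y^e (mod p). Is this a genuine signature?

g^s mod p:
616^2 = 379456 ≡ 63
616^4 ≡ 63^2 = 3969 ≡ 51
616^8 ≡ 51^2 = 2601 ≡ 642
616^16 ≡ 642^2 = 412164 ≡ 121
616^32 ≡ 121^2 = 14641 ≡ 275
616^64 ≡ 275^2 = 75625 ≡ 530
92 = 64 + 16 + 8 + 4, so 616^92 ≡ 530·121·642·51 ≡ 105 (mod 653)
R · y^e mod p:
149^2 = 22201 ≡ 652
149^4 ≡ 652^2 = 425104 ≡ 1
149^8 ≡ 1^2 = 1
149^16 ≡ 1^2 = 1
149^32 ≡ 1^2 = 1
149^64 ≡ 1^2 = 1
111 = 64 + 32 + 8 + 4 + 2 + 1, so 149^111 ≡ 1·1·1·1·652·149 ≡ 504 (mod 653)
633·504 = 319032 ≡ 368 (mod 653)
105 ≠ 368; the check fails.

forged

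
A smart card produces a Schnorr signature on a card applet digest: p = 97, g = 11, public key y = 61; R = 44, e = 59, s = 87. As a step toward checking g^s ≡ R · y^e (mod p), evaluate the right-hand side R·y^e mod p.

85

61^2 = 3721 ≡ 35
61^4 ≡ 35^2 = 1225 ≡ 61
61^8 ≡ 61^2 = 3721 ≡ 35
61^16 ≡ 35^2 = 1225 ≡ 61
61^32 ≡ 61^2 = 3721 ≡ 35
59 = 32 + 16 + 8 + 2 + 1, so 61^59 ≡ 35·61·35·35·61 ≡ 35 (mod 97)
R · y^e ≡ 44·35 = 1540 ≡ 85 (mod 97)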